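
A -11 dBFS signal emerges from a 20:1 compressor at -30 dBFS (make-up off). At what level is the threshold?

-31 dBFS

Input is 20 dB above T (since output overshoot × R = input overshoot: (-30 − T)·20 = -11 − T gives T = -31 dBFS).
Check: -31 + (-11 − (-31))/20 = -31 + 1 = -30 dBFS. ✓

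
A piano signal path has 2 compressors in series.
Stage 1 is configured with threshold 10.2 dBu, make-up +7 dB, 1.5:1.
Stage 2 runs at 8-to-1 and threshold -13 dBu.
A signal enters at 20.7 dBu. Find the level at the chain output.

Stage 1: overshoot 10.5 dB → 10.5/1.5 = 7 dB → 17.2 dBu; +7 dB make-up → 24.2 dBu.
Stage 2: 37.2 dB above -13 dBu, reduced 8:1 to 4.65 dB above → -8.35 dBu.

-8.35 dBu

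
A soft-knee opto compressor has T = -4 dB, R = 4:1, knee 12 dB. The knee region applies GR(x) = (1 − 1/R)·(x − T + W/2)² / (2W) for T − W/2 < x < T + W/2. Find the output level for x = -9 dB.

x − T + W/2 = -9 − (-4) + 6 = 1.
GR = (1 − 1/4) × 1² / 24 = 0.75 × 1 / 24 = 0.03125 dB.
Output = -9 − 0.03125 = -9.03125 dB.

-9.03125 dB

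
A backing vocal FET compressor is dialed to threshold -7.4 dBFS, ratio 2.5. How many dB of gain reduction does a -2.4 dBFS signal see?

Overshoot = -2.4 − (-7.4) = 5 dB.
At 2.5:1, output sits 5/2.5 = 2 dB above threshold.
So the signal is attenuated by 5 − 2 = 3 dB.

3 dB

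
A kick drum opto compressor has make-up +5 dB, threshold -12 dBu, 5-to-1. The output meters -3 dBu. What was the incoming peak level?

Remove make-up: -3 − 5 = -8 dBu.
The compressed level sits -8 − (-12) = 4 dB over threshold.
Before 5:1 compression the overshoot was 4 × 5 = 20 dB, so input = -12 + 20 = 8 dBu.

8 dBu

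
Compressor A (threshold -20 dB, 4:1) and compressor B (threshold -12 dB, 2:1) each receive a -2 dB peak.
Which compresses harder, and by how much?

A, by 8.5 dB

A: GR = 18 − 18/4 = 13.5 dB.
B: GR = 10 − 10/2 = 5 dB.
Difference: 8.5 dB in favour of A.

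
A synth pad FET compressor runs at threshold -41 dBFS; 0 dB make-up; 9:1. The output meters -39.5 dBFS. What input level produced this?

-27.5 dBFS

The compressed level sits -39.5 − (-41) = 1.5 dB over threshold.
Before 9:1 compression the overshoot was 1.5 × 9 = 13.5 dB, so input = -41 + 13.5 = -27.5 dBFS.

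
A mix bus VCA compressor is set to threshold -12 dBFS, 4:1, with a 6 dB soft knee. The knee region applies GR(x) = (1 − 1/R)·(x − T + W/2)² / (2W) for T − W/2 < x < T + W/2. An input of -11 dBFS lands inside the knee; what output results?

x − T + W/2 = -11 − (-12) + 3 = 4.
GR = (1 − 1/4) × 4² / 12 = 0.75 × 16 / 12 = 1 dB.
Output = -11 − 1 = -12 dBFS.

-12 dBFS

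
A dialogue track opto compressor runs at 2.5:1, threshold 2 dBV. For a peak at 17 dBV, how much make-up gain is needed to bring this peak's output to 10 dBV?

2 dB

Overshoot 15 dB → 15/2.5 = 6 dB after compression, so the compressed level is 2 + 6 = 8 dBV.
Make-up = target − compressed = 10 − 8 = 2 dB.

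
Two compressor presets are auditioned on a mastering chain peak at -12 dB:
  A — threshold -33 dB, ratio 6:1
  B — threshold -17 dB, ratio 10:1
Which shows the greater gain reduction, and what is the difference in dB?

A: overshoot 21 dB → output overshoot 3.5 dB → GR 17.5 dB.
B: overshoot 5 dB → output overshoot 0.5 dB → GR 4.5 dB.
Difference: 13 dB in favour of A.

A, by 13 dB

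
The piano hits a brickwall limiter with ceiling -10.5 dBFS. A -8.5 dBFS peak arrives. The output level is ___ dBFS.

-10.5 dBFS

At ∞:1, everything above -10.5 dBFS is held at the ceiling.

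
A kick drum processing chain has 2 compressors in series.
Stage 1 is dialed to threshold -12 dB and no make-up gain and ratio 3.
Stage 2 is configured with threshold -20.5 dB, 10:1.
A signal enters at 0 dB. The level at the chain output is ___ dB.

-19.25 dB

Stage 1: overshoot 12 dB → 12/3 = 4 dB → -8 dB.
Stage 2: -8 dB is 12.5 dB over -20.5 dB; at 10:1 that becomes 1.25 dB over, giving -19.25 dB.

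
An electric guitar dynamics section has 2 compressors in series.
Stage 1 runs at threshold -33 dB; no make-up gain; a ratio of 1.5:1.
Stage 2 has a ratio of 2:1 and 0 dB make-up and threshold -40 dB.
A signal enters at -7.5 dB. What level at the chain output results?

Stage 1: 25.5 dB above -33 dB, reduced 1.5:1 to 17 dB above → -16 dB.
Stage 2: 24 dB above -40 dB, reduced 2:1 to 12 dB above → -28 dB.

-28 dB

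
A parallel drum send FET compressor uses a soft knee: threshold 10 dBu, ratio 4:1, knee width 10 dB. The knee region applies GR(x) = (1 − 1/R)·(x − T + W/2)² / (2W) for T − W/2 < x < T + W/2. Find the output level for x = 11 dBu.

9.65 dBu

x − T + W/2 = 11 − 10 + 5 = 6.
GR = (1 − 1/4) × 6² / 20 = 0.75 × 36 / 20 = 1.35 dB.
Output = 11 − 1.35 = 9.65 dBu.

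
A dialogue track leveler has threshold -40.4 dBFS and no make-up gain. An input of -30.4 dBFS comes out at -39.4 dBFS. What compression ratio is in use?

Input overshoot = -30.4 − (-40.4) = 10 dB; output overshoot = -39.4 − (-40.4) = 1 dB.
Ratio = 10 / 1 = 10.

10:1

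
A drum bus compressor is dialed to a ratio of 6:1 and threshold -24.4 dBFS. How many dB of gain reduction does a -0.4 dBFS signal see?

-0.4 dBFS exceeds the threshold by 24 dB.
A 6:1 ratio leaves 4 dB of that excess.
Gain reduction = 24 − 4 = 20 dB.

20 dB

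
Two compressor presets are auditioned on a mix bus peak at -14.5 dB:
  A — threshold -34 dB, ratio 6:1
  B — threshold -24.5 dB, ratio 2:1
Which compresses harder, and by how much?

A: 19.5 dB over, compressed to 3.25 dB over, so 16.25 dB of GR.
B: 10 dB over, compressed to 5 dB over, so 5 dB of GR.
A reduces 11.25 dB more.

A, by 11.25 dB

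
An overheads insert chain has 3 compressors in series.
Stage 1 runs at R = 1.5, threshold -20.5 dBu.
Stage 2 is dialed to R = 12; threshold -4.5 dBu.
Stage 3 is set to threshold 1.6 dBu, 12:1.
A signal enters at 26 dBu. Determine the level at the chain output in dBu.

Stage 1: overshoot 46.5 dB → 46.5/1.5 = 31 dB → 10.5 dBu.
Stage 2: 10.5 dBu is 15 dB over -4.5 dBu; at 12:1 that becomes 1.25 dB over, giving -3.25 dBu.
Stage 3: below threshold (-3.25 ≤ 1.6); passes unchanged; output -3.25 dBu.

-3.25 dBu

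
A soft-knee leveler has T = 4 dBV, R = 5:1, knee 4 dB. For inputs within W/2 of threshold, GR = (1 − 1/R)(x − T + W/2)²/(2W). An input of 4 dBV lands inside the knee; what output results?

x − T + W/2 = 4 − 4 + 2 = 2.
GR = (1 − 1/5) × 2² / 8 = 0.8 × 4 / 8 = 0.4 dB.
Output = 4 − 0.4 = 3.6 dBV.

3.6 dBV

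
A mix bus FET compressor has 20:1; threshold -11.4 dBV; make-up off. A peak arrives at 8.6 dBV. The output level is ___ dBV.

Overshoot: 8.6 − (-11.4) = 20 dB.
20:1 compression reduces that to 20/20 = 1 dB over.
That puts the output at -10.4 dBV.

-10.4 dBV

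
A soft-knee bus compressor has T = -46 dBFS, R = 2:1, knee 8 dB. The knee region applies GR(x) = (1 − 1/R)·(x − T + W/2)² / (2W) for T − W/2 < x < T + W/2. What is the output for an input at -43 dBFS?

x − T + W/2 = -43 − (-46) + 4 = 7.
GR = (1 − 1/2) × 7² / 16 = 0.5 × 49 / 16 = 1.53125 dB.
Output = -43 − 1.53125 = -44.53125 dBFS.

-44.53125 dBFS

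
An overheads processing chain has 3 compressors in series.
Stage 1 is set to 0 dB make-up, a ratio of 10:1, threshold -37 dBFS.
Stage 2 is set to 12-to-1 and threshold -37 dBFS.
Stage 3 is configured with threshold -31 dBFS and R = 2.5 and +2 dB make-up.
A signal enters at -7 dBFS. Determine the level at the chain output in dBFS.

Stage 1: -7 dBFS is 30 dB over -37 dBFS; at 10:1 that becomes 3 dB over, giving -34 dBFS.
Stage 2: overshoot 3 dB → 3/12 = 0.25 dB → -36.75 dBFS.
Stage 3: -36.75 dBFS ≤ -31 dBFS, so stage 3 doesn't engage; make-up brings it to -34.75 dBFS.

-34.75 dBFS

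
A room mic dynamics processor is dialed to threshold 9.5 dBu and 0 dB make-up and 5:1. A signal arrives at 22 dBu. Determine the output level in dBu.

12 dBu

Overshoot: 22 − 9.5 = 12.5 dB.
The 12.5 dB excess becomes 2.5 dB after 5:1 reduction.
So the level is 9.5 + 2.5 = 12 dBu.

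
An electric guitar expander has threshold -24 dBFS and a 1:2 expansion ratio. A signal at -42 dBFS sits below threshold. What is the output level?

-60 dBFS

The input is 18 dB below the -24 dBFS threshold.
A 1:2 expander multiplies undershoot by 2: 18 × 2 = 36 dB below threshold.
Output = -24 − 36 = -60 dBFS.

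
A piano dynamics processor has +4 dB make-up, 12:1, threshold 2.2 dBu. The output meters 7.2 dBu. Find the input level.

14.2 dBu

Before make-up, the level was 7.2 − 4 = 3.2 dBu.
That's 1 dB above the 2.2 dBu threshold.
Input overshoot = R × output overshoot = 12 dB → input = 2.2 + 12 = 14.2 dBu.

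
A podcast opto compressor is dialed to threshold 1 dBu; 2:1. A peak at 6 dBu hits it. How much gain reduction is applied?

2.5 dB

6 dBu exceeds the threshold by 5 dB.
A 2:1 ratio leaves 2.5 dB of that excess.
GR = overshoot in − overshoot out = 5 − 2.5 = 2.5 dB.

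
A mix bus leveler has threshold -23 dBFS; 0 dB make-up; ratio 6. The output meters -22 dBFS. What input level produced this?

Post-compression overshoot = -22 − (-23) = 1 dB.
Input overshoot = R × output overshoot = 6 dB → input = -23 + 6 = -17 dBFS.

-17 dBFS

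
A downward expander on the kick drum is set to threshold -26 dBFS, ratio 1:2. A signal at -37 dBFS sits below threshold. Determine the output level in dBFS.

-48 dBFS

Below threshold, a 1:2 expander applies gain = (2−1)×(T − x) of attenuation.
(2−1) × 11 = 11 dB, so output = -37 − 11 = -48 dBFS.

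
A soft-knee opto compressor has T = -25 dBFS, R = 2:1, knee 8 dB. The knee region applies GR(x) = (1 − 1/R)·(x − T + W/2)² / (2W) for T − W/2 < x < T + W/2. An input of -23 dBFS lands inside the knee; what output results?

-24.125 dBFS

x − T + W/2 = -23 − (-25) + 4 = 6.
GR = (1 − 1/2) × 6² / 16 = 0.5 × 36 / 16 = 1.125 dB.
Output = -23 − 1.125 = -24.125 dBFS.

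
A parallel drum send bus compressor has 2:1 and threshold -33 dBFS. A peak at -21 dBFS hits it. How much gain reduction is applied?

6 dB

The signal is 12 dB above threshold.
After 2:1 compression the overshoot becomes 12/2 = 6 dB.
Gain reduction = 12 − 6 = 6 dB.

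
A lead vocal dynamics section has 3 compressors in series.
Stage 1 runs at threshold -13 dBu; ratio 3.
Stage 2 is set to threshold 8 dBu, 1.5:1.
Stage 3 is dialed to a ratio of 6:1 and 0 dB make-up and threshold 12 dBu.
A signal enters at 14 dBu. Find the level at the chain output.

-4 dBu

Stage 1: 27 dB above -13 dBu, reduced 3:1 to 9 dB above → -4 dBu.
Stage 2: -4 dBu ≤ 8 dBu, so stage 2 doesn't engage; output -4 dBu.
Stage 3: -4 dBu is at or below the 12 dBu threshold — no compression; output -4 dBu.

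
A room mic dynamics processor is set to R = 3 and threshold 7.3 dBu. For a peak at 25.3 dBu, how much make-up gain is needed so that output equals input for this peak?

The peak compresses to 7.3 + 18/3 = 13.3 dBu.
To reach 25.3 dBu requires 25.3 − 13.3 = 12 dB of make-up.

12 dB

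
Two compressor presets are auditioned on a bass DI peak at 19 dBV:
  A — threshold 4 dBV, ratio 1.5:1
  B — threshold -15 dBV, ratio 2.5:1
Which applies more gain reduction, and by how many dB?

B, by 15.4 dB

A: GR = 15 − 15/1.5 = 5 dB.
B: GR = 34 − 34/2.5 = 20.4 dB.
B applies 15.4 dB more gain reduction.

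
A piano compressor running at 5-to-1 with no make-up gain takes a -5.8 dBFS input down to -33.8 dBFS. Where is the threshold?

-40.8 dBFS

Let T be the threshold. Output overshoot = (input overshoot)/R, so -33.8 − T = (-5.8 − T)/5.
5·(-33.8 − T) = -5.8 − T → 4·T = -169 − (-5.8) = -163.2.
T = -163.2/4 = -40.8 dBFS.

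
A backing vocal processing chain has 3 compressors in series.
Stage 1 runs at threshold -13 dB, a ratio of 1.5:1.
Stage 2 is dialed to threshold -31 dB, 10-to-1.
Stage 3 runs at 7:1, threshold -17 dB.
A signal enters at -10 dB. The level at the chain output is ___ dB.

-29 dB

Stage 1: -10 dB is 3 dB over -13 dB; at 1.5:1 that becomes 2 dB over, giving -11 dB.
Stage 2: -11 dB is 20 dB over -31 dB; at 10:1 that becomes 2 dB over, giving -29 dB.
Stage 3: -29 dB is at or below the -17 dB threshold — no compression; output -29 dB.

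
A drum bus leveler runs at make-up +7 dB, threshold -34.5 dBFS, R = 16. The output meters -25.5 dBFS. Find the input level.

Before make-up, the level was -25.5 − 7 = -32.5 dBFS.
Post-compression overshoot = -32.5 − (-34.5) = 2 dB.
Undo the ratio: input overshoot = 2 × 16 = 32 dB, giving input = -2.5 dBFS.

-2.5 dBFS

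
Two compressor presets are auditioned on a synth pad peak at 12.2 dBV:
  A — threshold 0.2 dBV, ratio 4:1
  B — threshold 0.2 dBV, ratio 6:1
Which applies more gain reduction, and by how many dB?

A: overshoot 12 dB → output overshoot 3 dB → GR 9 dB.
B: overshoot 12 dB → output overshoot 2 dB → GR 10 dB.
Difference: 1 dB in favour of B.

B, by 1 dB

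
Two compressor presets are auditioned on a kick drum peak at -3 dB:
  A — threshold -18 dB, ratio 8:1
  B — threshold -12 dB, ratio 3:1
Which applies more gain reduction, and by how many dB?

A: GR = 15 − 15/8 = 13.125 dB.
B: GR = 9 − 9/3 = 6 dB.
Difference: 7.125 dB in favour of A.

A, by 7.125 dB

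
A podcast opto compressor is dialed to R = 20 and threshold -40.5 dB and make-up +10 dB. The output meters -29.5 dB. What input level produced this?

Stripping the +10 dB make-up gives -39.5 dB at the gain stage.
Post-compression overshoot = -39.5 − (-40.5) = 1 dB.
Undo the ratio: input overshoot = 1 × 20 = 20 dB, giving input = -20.5 dB.

-20.5 dB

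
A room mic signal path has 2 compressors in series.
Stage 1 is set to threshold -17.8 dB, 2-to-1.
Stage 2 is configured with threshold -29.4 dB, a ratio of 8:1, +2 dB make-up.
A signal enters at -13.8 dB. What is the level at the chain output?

Stage 1: overshoot 4 dB → 4/2 = 2 dB → -15.8 dB.
Stage 2: overshoot 13.6 dB → 13.6/8 = 1.7 dB → -27.7 dB; +2 dB make-up → -25.7 dB.

-25.7 dB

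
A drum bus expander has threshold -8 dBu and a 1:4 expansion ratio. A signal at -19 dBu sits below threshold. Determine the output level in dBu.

Undershoot = (-8) − (-19) = 11 dB.
At 1:4, that expands to 44 dB under threshold.
Output = -8 − 44 = -52 dBu.

-52 dBu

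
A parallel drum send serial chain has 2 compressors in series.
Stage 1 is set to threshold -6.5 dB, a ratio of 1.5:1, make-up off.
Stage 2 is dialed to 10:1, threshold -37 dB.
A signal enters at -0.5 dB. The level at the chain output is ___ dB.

-33.55 dB

Stage 1: 6 dB above -6.5 dB, reduced 1.5:1 to 4 dB above → -2.5 dB.
Stage 2: 34.5 dB above -37 dB, reduced 10:1 to 3.45 dB above → -33.55 dB.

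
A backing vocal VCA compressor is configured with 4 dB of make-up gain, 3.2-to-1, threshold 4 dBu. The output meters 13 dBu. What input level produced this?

20 dBu

Remove make-up: 13 − 4 = 9 dBu.
Post-compression overshoot = 9 − 4 = 5 dB.
Undo the ratio: input overshoot = 5 × 3.2 = 16 dB, giving input = 20 dBu.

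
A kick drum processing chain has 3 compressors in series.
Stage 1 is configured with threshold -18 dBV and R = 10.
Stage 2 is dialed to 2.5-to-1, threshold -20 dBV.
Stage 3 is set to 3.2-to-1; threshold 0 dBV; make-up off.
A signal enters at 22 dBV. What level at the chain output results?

-17.6 dBV

Stage 1: 40 dB above -18 dBV, reduced 10:1 to 4 dB above → -14 dBV.
Stage 2: 6 dB above -20 dBV, reduced 2.5:1 to 2.4 dB above → -17.6 dBV.
Stage 3: -17.6 dBV is at or below the 0 dBV threshold — no compression; output -17.6 dBV.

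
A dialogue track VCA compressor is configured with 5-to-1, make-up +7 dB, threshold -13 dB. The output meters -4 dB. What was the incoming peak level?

Before make-up, the level was -4 − 7 = -11 dB.
That's 2 dB above the -13 dB threshold.
Undo the ratio: input overshoot = 2 × 5 = 10 dB, giving input = -3 dB.

-3 dB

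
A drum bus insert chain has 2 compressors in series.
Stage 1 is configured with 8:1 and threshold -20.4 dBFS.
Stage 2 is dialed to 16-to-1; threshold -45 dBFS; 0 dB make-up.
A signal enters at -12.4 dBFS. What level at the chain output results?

-43.4 dBFS

Stage 1: overshoot 8 dB → 8/8 = 1 dB → -19.4 dBFS.
Stage 2: -19.4 dBFS is 25.6 dB over -45 dBFS; at 16:1 that becomes 1.6 dB over, giving -43.4 dBFS.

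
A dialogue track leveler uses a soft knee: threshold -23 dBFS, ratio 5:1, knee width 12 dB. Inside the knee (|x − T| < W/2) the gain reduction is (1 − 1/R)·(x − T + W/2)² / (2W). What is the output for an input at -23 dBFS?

-24.2 dBFS

x − T + W/2 = -23 − (-23) + 6 = 6.
GR = (1 − 1/5) × 6² / 24 = 0.8 × 36 / 24 = 1.2 dB.
Output = -23 − 1.2 = -24.2 dBFS.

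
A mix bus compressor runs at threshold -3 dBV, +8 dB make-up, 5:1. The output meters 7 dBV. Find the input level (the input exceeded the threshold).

Remove make-up: 7 − 8 = -1 dBV.
That's 2 dB above the -3 dBV threshold.
Undo the ratio: input overshoot = 2 × 5 = 10 dB, giving input = 7 dBV.

7 dBV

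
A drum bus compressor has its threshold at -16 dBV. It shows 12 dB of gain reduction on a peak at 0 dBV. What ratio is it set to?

Input overshoot = 0 − (-16) = 16 dB.
Output overshoot = 16 − 12 = 4 dB.
Ratio = input overshoot / output overshoot = 16 / 4 = 4.

4:1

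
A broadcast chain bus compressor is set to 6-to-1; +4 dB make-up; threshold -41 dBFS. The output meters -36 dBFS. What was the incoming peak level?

-35 dBFS

Before make-up, the level was -36 − 4 = -40 dBFS.
The compressed level sits -40 − (-41) = 1 dB over threshold.
Input overshoot = R × output overshoot = 6 dB → input = -41 + 6 = -35 dBFS.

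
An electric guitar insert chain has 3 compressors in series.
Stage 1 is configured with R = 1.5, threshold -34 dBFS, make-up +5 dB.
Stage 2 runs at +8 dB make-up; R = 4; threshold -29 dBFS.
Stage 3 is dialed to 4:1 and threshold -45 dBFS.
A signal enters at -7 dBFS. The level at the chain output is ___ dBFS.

Stage 1: overshoot 27 dB → 27/1.5 = 18 dB → -16 dBFS; +5 dB make-up → -11 dBFS.
Stage 2: overshoot 18 dB → 18/4 = 4.5 dB → -24.5 dBFS; +8 dB make-up → -16.5 dBFS.
Stage 3: -16.5 dBFS is 28.5 dB over -45 dBFS; at 4:1 that becomes 7.125 dB over, giving -37.875 dBFS.

-37.875 dBFS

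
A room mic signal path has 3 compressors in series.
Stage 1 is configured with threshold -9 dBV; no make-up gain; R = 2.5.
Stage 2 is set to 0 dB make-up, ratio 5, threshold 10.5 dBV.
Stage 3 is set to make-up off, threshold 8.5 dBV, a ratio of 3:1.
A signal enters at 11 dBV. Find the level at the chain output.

-1 dBV

Stage 1: 20 dB above -9 dBV, reduced 2.5:1 to 8 dB above → -1 dBV.
Stage 2: -1 dBV ≤ 10.5 dBV, so stage 2 doesn't engage; output -1 dBV.
Stage 3: below threshold (-1 ≤ 8.5); passes unchanged; output -1 dBV.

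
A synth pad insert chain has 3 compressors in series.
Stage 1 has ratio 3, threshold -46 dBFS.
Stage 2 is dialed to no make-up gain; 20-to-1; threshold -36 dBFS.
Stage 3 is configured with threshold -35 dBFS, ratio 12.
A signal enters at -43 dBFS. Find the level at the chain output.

Stage 1: 3 dB above -46 dBFS, reduced 3:1 to 1 dB above → -45 dBFS.
Stage 2: below threshold (-45 ≤ -36); passes unchanged; output -45 dBFS.
Stage 3: -45 dBFS ≤ -35 dBFS, so stage 3 doesn't engage; output -45 dBFS.

-45 dBFS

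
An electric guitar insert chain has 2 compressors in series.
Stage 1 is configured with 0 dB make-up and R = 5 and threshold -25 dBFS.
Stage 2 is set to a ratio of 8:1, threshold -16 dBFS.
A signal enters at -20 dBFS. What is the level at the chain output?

Stage 1: -20 dBFS is 5 dB over -25 dBFS; at 5:1 that becomes 1 dB over, giving -24 dBFS.
Stage 2: -24 dBFS is at or below the -16 dBFS threshold — no compression; output -24 dBFS.

-24 dBFS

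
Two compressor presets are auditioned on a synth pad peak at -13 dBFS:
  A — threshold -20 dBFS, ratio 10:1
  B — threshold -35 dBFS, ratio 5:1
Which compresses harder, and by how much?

B, by 11.3 dB

A: GR = 7 − 7/10 = 6.3 dB.
B: GR = 22 − 22/5 = 17.6 dB.
B reduces 11.3 dB more.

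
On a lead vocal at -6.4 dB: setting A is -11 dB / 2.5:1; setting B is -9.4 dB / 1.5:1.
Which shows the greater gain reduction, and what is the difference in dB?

A: overshoot 4.6 dB → output overshoot 1.84 dB → GR 2.76 dB.
B: overshoot 3 dB → output overshoot 2 dB → GR 1 dB.
A reduces 1.76 dB more.

A, by 1.76 dB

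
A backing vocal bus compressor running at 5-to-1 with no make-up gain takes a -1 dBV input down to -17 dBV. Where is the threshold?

-21 dBV

Gain reduction = -1 − (-17) = 16 dB; output overshoot = GR / (R − 1) = 16 / 4 = 4 dB.
Threshold = output − output overshoot = -17 − 4 = -21 dBV.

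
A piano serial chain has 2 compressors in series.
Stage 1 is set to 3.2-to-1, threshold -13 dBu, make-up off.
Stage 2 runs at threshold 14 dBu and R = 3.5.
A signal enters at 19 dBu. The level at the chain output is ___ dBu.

Stage 1: overshoot 32 dB → 32/3.2 = 10 dB → -3 dBu.
Stage 2: below threshold (-3 ≤ 14); passes unchanged; output -3 dBu.

-3 dBu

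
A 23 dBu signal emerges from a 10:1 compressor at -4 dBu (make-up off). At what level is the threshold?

Input is 30 dB above T (since output overshoot × R = input overshoot: (-4 − T)·10 = 23 − T gives T = -7 dBu).
Check: -7 + (23 − (-7))/10 = -7 + 3 = -4 dBu. ✓

-7 dBu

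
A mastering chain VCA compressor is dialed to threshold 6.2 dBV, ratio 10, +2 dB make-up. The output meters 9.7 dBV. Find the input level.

Before make-up, the level was 9.7 − 2 = 7.7 dBV.
Post-compression overshoot = 7.7 − 6.2 = 1.5 dB.
Input overshoot = R × output overshoot = 15 dB → input = 6.2 + 15 = 21.2 dBV.

21.2 dBV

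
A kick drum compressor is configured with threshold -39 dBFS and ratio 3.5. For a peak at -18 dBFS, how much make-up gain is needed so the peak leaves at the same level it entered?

Overshoot 21 dB → 21/3.5 = 6 dB after compression, so the compressed level is -39 + 6 = -33 dBFS.
Make-up = target − compressed = -18 − (-33) = 15 dB.

15 dB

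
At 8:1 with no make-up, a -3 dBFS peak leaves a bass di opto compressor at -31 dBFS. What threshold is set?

-35 dBFS

Gain reduction = -3 − (-31) = 28 dB; output overshoot = GR / (R − 1) = 28 / 7 = 4 dB.
Threshold = output − output overshoot = -31 − 4 = -35 dBFS.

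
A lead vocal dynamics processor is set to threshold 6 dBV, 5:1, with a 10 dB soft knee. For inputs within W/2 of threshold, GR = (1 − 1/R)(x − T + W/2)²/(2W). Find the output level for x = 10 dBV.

6.76 dBV

x − T + W/2 = 10 − 6 + 5 = 9.
GR = (1 − 1/5) × 9² / 20 = 0.8 × 81 / 20 = 3.24 dB.
Output = 10 − 3.24 = 6.76 dBV.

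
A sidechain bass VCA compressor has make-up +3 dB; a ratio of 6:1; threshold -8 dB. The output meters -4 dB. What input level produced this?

-2 dB

Before make-up, the level was -4 − 3 = -7 dB.
The compressed level sits -7 − (-8) = 1 dB over threshold.
Input overshoot = R × output overshoot = 6 dB → input = -8 + 6 = -2 dB.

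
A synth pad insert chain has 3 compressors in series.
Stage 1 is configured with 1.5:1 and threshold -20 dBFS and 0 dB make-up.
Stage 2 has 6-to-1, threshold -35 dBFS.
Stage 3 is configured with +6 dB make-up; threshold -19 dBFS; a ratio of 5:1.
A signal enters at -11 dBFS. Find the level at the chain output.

-25.5 dBFS

Stage 1: 9 dB above -20 dBFS, reduced 1.5:1 to 6 dB above → -14 dBFS.
Stage 2: -14 dBFS is 21 dB over -35 dBFS; at 6:1 that becomes 3.5 dB over, giving -31.5 dBFS.
Stage 3: -31.5 dBFS is at or below the -19 dBFS threshold — no compression; make-up brings it to -25.5 dBFS.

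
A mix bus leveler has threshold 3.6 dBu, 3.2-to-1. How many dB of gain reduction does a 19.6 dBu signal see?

Overshoot = 19.6 − 3.6 = 16 dB.
At 3.2:1, output sits 16/3.2 = 5 dB above threshold.
So the signal is attenuated by 16 − 5 = 11 dB.

11 dB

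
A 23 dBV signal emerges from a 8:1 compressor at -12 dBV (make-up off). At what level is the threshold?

-17 dBV

Gain reduction = 23 − (-12) = 35 dB; output overshoot = GR / (R − 1) = 35 / 7 = 5 dB.
Threshold = output − output overshoot = -12 − 5 = -17 dBV.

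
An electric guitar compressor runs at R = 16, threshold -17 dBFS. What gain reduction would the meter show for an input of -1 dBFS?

-1 dBFS exceeds the threshold by 16 dB.
After 16:1 compression the overshoot becomes 16/16 = 1 dB.
So the signal is attenuated by 16 − 1 = 15 dB.

15 dB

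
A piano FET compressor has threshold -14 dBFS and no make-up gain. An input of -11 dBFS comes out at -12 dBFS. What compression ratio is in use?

Input overshoot = -11 − (-14) = 3 dB; output overshoot = -12 − (-14) = 2 dB.
Ratio = 3 / 2 = 1.5.

1.5:1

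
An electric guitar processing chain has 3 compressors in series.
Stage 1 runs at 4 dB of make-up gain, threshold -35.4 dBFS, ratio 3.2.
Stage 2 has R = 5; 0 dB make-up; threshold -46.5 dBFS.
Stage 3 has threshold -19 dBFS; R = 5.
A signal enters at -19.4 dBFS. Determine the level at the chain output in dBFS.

Stage 1: 16 dB above -35.4 dBFS, reduced 3.2:1 to 5 dB above → -30.4 dBFS; +4 dB make-up → -26.4 dBFS.
Stage 2: overshoot 20.1 dB → 20.1/5 = 4.02 dB → -42.48 dBFS.
Stage 3: -42.48 dBFS is at or below the -19 dBFS threshold — no compression; output -42.48 dBFS.

-42.48 dBFS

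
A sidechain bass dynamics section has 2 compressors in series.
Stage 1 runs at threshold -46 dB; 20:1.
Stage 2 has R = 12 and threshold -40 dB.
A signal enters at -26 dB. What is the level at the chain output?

Stage 1: 20 dB above -46 dB, reduced 20:1 to 1 dB above → -45 dB.
Stage 2: -45 dB ≤ -40 dB, so stage 2 doesn't engage; output -45 dB.

-45 dB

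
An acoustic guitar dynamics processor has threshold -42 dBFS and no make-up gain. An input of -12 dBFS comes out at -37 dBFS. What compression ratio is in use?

Input overshoot = -12 − (-42) = 30 dB; output overshoot = -37 − (-42) = 5 dB.
Ratio = 30 / 5 = 6.

6:1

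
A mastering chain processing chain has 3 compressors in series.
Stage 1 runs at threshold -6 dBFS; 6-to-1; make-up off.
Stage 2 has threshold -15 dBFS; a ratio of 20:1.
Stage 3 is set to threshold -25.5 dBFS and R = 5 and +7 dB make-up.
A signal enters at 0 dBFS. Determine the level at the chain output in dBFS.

-16.3 dBFS

Stage 1: 0 dBFS is 6 dB over -6 dBFS; at 6:1 that becomes 1 dB over, giving -5 dBFS.
Stage 2: overshoot 10 dB → 10/20 = 0.5 dB → -14.5 dBFS.
Stage 3: 11 dB above -25.5 dBFS, reduced 5:1 to 2.2 dB above → -23.3 dBFS; +7 dB make-up → -16.3 dBFS.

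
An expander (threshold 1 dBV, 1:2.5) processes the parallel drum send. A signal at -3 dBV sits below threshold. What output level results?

-9 dBV

Below threshold, a 1:2.5 expander applies gain = (2.5−1)×(T − x) of attenuation.
(2.5−1) × 4 = 6 dB, so output = -3 − 6 = -9 dBV.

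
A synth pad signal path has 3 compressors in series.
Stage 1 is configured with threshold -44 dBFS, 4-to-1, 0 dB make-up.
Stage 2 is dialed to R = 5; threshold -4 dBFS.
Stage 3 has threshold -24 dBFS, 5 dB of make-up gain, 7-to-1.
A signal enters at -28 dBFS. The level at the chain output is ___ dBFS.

Stage 1: overshoot 16 dB → 16/4 = 4 dB → -40 dBFS.
Stage 2: -40 dBFS ≤ -4 dBFS, so stage 2 doesn't engage; output -40 dBFS.
Stage 3: below threshold (-40 ≤ -24); passes unchanged; make-up brings it to -35 dBFS.

-35 dBFS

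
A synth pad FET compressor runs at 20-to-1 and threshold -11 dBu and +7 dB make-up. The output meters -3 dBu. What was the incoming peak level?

9 dBu

Remove make-up: -3 − 7 = -10 dBu.
The compressed level sits -10 − (-11) = 1 dB over threshold.
Before 20:1 compression the overshoot was 1 × 20 = 20 dB, so input = -11 + 20 = 9 dBu.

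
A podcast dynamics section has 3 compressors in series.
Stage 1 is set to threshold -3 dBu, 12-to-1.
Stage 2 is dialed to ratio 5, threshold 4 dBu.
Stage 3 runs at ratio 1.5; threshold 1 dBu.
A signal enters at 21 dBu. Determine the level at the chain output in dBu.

Stage 1: 24 dB above -3 dBu, reduced 12:1 to 2 dB above → -1 dBu.
Stage 2: below threshold (-1 ≤ 4); passes unchanged; output -1 dBu.
Stage 3: below threshold (-1 ≤ 1); passes unchanged; output -1 dBu.

-1 dBu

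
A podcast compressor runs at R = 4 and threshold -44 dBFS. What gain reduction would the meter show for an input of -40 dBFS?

-40 dBFS exceeds the threshold by 4 dB.
A 4:1 ratio leaves 1 dB of that excess.
Gain reduction = 4 − 1 = 3 dB.

3 dB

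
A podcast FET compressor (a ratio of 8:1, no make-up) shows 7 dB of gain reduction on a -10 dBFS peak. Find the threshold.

Let T be the threshold. Output overshoot = (input overshoot)/R, so -17 − T = (-10 − T)/8.
8·(-17 − T) = -10 − T → 7·T = -136 − (-10) = -126.
T = -126/7 = -18 dBFS.

-18 dBFS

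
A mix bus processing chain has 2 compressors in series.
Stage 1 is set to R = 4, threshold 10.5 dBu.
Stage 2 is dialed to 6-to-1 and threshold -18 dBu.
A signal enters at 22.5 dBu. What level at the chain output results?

-12.75 dBu

Stage 1: 22.5 dBu is 12 dB over 10.5 dBu; at 4:1 that becomes 3 dB over, giving 13.5 dBu.
Stage 2: 13.5 dBu is 31.5 dB over -18 dBu; at 6:1 that becomes 5.25 dB over, giving -12.75 dBu.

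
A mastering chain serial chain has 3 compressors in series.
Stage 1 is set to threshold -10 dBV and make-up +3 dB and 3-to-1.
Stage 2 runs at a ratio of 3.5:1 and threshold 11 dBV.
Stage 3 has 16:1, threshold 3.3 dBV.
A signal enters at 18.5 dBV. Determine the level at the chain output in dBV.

Stage 1: 18.5 dBV is 28.5 dB over -10 dBV; at 3:1 that becomes 9.5 dB over, giving -0.5 dBV; +3 dB make-up → 2.5 dBV.
Stage 2: 2.5 dBV is at or below the 11 dBV threshold — no compression; output 2.5 dBV.
Stage 3: 2.5 dBV is at or below the 3.3 dBV threshold — no compression; output 2.5 dBV.

2.5 dBV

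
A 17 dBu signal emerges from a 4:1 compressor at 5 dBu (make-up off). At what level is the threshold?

1 dBu

Gain reduction = 17 − 5 = 12 dB; output overshoot = GR / (R − 1) = 12 / 3 = 4 dB.
Threshold = output − output overshoot = 5 − 4 = 1 dBu.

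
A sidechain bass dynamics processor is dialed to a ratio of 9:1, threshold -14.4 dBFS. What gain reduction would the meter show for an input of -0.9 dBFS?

12 dB

Overshoot = -0.9 − (-14.4) = 13.5 dB.
At 9:1, output sits 13.5/9 = 1.5 dB above threshold.
So the signal is attenuated by 13.5 − 1.5 = 12 dB.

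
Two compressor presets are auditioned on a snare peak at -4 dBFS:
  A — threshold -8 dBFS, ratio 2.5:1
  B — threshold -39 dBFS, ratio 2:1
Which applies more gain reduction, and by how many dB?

B, by 15.1 dB

A: GR = 4 − 4/2.5 = 2.4 dB.
B: GR = 35 − 35/2 = 17.5 dB.
B reduces 15.1 dB more.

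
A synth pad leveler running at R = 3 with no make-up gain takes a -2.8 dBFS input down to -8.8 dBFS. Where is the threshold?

-11.8 dBFS

Input is 9 dB above T (since output overshoot × R = input overshoot: (-8.8 − T)·3 = -2.8 − T gives T = -11.8 dBFS).
Check: -11.8 + (-2.8 − (-11.8))/3 = -11.8 + 3 = -8.8 dBFS. ✓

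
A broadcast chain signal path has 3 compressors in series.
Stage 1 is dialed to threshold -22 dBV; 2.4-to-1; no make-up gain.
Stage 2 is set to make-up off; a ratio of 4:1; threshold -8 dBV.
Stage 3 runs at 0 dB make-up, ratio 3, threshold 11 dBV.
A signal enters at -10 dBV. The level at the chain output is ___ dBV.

-17 dBV

Stage 1: overshoot 12 dB → 12/2.4 = 5 dB → -17 dBV.
Stage 2: below threshold (-17 ≤ -8); passes unchanged; output -17 dBV.
Stage 3: below threshold (-17 ≤ 11); passes unchanged; output -17 dBV.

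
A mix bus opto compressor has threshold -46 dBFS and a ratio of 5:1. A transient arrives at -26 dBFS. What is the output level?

-42 dBFS

Overshoot: -26 − (-46) = 20 dB.
At 5:1 the overshoot is divided by 5, leaving 4 dB above threshold.
So the level is -46 + 4 = -42 dBFS.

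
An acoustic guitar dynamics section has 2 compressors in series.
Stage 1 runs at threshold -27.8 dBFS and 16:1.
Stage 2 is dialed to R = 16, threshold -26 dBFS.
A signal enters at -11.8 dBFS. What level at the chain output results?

Stage 1: overshoot 16 dB → 16/16 = 1 dB → -26.8 dBFS.
Stage 2: below threshold (-26.8 ≤ -26); passes unchanged; output -26.8 dBFS.

-26.8 dBFS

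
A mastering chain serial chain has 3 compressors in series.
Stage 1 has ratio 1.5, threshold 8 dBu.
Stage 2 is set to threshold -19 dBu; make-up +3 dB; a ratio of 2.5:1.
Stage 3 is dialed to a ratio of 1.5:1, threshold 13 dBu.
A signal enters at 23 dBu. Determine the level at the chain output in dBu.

Stage 1: 23 dBu is 15 dB over 8 dBu; at 1.5:1 that becomes 10 dB over, giving 18 dBu.
Stage 2: 18 dBu is 37 dB over -19 dBu; at 2.5:1 that becomes 14.8 dB over, giving -4.2 dBu; +3 dB make-up → -1.2 dBu.
Stage 3: -1.2 dBu is at or below the 13 dBu threshold — no compression; output -1.2 dBu.

-1.2 dBu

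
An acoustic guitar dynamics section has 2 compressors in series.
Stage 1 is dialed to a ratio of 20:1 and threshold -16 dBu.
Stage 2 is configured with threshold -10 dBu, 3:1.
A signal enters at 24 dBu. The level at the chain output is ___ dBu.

Stage 1: 24 dBu is 40 dB over -16 dBu; at 20:1 that becomes 2 dB over, giving -14 dBu.
Stage 2: -14 dBu is at or below the -10 dBu threshold — no compression; output -14 dBu.

-14 dBu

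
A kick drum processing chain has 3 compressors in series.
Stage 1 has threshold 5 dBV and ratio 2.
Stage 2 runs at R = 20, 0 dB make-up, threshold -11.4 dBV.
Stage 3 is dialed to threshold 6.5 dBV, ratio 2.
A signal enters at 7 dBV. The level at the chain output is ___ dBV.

Stage 1: overshoot 2 dB → 2/2 = 1 dB → 6 dBV.
Stage 2: 17.4 dB above -11.4 dBV, reduced 20:1 to 0.87 dB above → -10.53 dBV.
Stage 3: -10.53 dBV is at or below the 6.5 dBV threshold — no compression; output -10.53 dBV.

-10.53 dBV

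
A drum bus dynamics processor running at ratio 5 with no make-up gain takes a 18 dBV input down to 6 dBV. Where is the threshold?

Let T be the threshold. Output overshoot = (input overshoot)/R, so 6 − T = (18 − T)/5.
5·(6 − T) = 18 − T → 4·T = 30 − 18 = 12.
T = 12/4 = 3 dBV.

3 dBV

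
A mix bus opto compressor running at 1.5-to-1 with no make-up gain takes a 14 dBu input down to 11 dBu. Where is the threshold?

5 dBu

Input is 9 dB above T (since output overshoot × R = input overshoot: (11 − T)·1.5 = 14 − T gives T = 5 dBu).
Check: 5 + (14 − 5)/1.5 = 5 + 6 = 11 dBu. ✓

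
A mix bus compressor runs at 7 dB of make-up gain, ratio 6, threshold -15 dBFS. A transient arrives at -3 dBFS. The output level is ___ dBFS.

-6 dBFS

Overshoot: -3 − (-15) = 12 dB.
At 6:1 the overshoot is divided by 6, leaving 2 dB above threshold.
So the level is -15 + 2 = -13 dBFS; make-up adds 7 dB, giving -6 dBFS.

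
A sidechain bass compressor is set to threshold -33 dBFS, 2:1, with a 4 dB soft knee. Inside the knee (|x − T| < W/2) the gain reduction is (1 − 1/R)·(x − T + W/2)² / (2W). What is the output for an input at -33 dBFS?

-33.25 dBFS

x − T + W/2 = -33 − (-33) + 2 = 2.
GR = (1 − 1/2) × 2² / 8 = 0.5 × 4 / 8 = 0.25 dB.
Output = -33 − 0.25 = -33.25 dBFS.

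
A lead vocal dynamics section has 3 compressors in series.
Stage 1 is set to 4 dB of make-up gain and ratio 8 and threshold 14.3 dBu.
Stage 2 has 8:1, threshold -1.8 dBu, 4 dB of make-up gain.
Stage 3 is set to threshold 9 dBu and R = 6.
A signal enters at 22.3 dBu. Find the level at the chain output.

4.8375 dBu

Stage 1: overshoot 8 dB → 8/8 = 1 dB → 15.3 dBu; +4 dB make-up → 19.3 dBu.
Stage 2: overshoot 21.1 dB → 21.1/8 = 2.6375 dB → 0.8375 dBu; +4 dB make-up → 4.8375 dBu.
Stage 3: 4.8375 dBu ≤ 9 dBu, so stage 3 doesn't engage; output 4.8375 dBu.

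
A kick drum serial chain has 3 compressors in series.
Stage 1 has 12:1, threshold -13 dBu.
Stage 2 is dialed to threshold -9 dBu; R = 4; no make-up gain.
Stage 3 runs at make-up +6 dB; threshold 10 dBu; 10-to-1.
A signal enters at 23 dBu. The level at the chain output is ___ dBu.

Stage 1: 23 dBu is 36 dB over -13 dBu; at 12:1 that becomes 3 dB over, giving -10 dBu.
Stage 2: below threshold (-10 ≤ -9); passes unchanged; output -10 dBu.
Stage 3: below threshold (-10 ≤ 10); passes unchanged; make-up brings it to -4 dBu.

-4 dBu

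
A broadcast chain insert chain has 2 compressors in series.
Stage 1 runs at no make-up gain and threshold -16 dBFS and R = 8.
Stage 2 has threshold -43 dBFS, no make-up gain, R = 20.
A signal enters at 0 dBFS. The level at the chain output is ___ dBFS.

Stage 1: overshoot 16 dB → 16/8 = 2 dB → -14 dBFS.
Stage 2: -14 dBFS is 29 dB over -43 dBFS; at 20:1 that becomes 1.45 dB over, giving -41.55 dBFS.

-41.55 dBFS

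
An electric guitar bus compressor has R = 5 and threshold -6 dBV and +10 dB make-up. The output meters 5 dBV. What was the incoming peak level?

Remove make-up: 5 − 10 = -5 dBV.
The compressed level sits -5 − (-6) = 1 dB over threshold.
Undo the ratio: input overshoot = 1 × 5 = 5 dB, giving input = -1 dBV.

-1 dBV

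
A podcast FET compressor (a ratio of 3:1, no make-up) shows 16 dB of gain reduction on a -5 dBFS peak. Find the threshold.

-29 dBFS

Input is 24 dB above T (since output overshoot × R = input overshoot: (-21 − T)·3 = -5 − T gives T = -29 dBFS).
Check: -29 + (-5 − (-29))/3 = -29 + 8 = -21 dBFS. ✓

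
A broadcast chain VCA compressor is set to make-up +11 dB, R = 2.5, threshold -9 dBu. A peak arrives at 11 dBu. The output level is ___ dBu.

Overshoot: 11 − (-9) = 20 dB.
2.5:1 compression reduces that to 20/2.5 = 8 dB over.
Output = -9 + 8 = -1 dBu; make-up adds 11 dB, giving 10 dBu.

10 dBu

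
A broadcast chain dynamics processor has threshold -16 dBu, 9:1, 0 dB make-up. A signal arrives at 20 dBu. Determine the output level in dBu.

-12 dBu

Overshoot: 20 − (-16) = 36 dB.
9:1 compression reduces that to 36/9 = 4 dB over.
So the level is -16 + 4 = -12 dBu.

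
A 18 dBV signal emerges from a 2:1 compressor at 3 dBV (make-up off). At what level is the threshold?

-12 dBV

Gain reduction = 18 − 3 = 15 dB; output overshoot = GR / (R − 1) = 15 / 1 = 15 dB.
Threshold = output − output overshoot = 3 − 15 = -12 dBV.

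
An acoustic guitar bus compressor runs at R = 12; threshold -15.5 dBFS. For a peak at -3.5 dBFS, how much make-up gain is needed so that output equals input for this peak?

Without make-up, output = threshold + overshoot/12 = -15.5 + 1 = -14.5 dBFS.
Gap to target: 11 dB.

11 dB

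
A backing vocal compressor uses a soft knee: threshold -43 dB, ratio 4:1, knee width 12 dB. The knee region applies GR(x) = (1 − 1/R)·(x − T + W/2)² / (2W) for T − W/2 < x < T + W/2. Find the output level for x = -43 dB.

x − T + W/2 = -43 − (-43) + 6 = 6.
GR = (1 − 1/4) × 6² / 24 = 0.75 × 36 / 24 = 1.125 dB.
Output = -43 − 1.125 = -44.125 dB.

-44.125 dB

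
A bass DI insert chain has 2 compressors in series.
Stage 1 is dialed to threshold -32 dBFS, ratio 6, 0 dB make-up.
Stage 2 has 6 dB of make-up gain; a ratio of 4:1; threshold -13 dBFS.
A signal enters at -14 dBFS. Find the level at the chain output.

Stage 1: 18 dB above -32 dBFS, reduced 6:1 to 3 dB above → -29 dBFS.
Stage 2: -29 dBFS is at or below the -13 dBFS threshold — no compression; make-up brings it to -23 dBFS.

-23 dBFS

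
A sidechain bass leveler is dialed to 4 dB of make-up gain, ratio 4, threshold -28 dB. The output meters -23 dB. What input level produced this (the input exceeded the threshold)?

-24 dB

Stripping the +4 dB make-up gives -27 dB at the gain stage.
That's 1 dB above the -28 dB threshold.
Before 4:1 compression the overshoot was 1 × 4 = 4 dB, so input = -28 + 4 = -24 dB.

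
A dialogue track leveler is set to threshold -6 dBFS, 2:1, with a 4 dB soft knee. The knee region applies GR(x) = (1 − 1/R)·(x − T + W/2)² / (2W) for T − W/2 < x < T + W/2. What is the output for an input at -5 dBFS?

-5.5625 dBFS

x − T + W/2 = -5 − (-6) + 2 = 3.
GR = (1 − 1/2) × 3² / 8 = 0.5 × 9 / 8 = 0.5625 dB.
Output = -5 − 0.5625 = -5.5625 dBFS.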